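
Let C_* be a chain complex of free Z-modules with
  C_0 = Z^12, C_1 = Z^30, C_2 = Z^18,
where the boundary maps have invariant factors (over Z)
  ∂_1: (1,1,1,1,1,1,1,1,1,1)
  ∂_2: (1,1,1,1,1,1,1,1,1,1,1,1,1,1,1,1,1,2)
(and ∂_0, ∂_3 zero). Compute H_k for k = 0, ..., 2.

H_0: b_0 = 12 − 0 − 10 = 2; torsion from ∂_1 factors > 1: none. So H_0 ≅ Z^2.
H_1: b_1 = 30 − 10 − 18 = 2; torsion from ∂_2 factors > 1: [2]. So H_1 ≅ Z^2 × Z/2.
H_2: b_2 = 18 − 18 − 0 = 0; torsion from ∂_3 factors > 1: none. So H_2 ≅ 0.

H_0 ≅ Z^2,  H_1 ≅ Z^2 × Z/2,  H_2 = 0.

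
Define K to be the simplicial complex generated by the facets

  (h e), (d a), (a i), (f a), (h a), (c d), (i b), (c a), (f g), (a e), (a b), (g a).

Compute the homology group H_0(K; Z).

K has 9 vertices, 12 edges.
rank ∂_0 = 0, rank ∂_1 = 8 ⇒ b_0 = 9 − 0 − 8 = 1; all invariant factors of ∂_1 are 1 so no torsion. So H_0 = Z.

H_0 ≅ Z.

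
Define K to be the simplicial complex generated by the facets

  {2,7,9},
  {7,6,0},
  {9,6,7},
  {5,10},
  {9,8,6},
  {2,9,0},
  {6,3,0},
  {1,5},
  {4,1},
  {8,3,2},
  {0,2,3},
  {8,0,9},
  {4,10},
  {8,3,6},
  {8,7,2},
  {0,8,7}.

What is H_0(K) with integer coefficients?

H_0 ≅ Z^2.

Order the vertices as 0 < 1 < 2 < 3 < 4 < 5 < 6 < 7 < 8 < 9 < 10. Listing each simplex with vertices in this order, K has dimension 2 with simplices:

  0-simplices (11): [0], [1], [2], [3], [4], [5], [6], [7], [8], [9], [10]
  1-simplices (22): [0,2], [0,3], [0,6], [0,7], [0,8], [0,9], [1,4], [1,5], [2,3], [2,7], [2,8], [2,9], [3,6], [3,8], [4,10], [5,10], [6,7], [6,8], [6,9], [7,8], [7,9], [8,9]
  2-simplices (12): [0,2,3], [0,2,9], [0,3,6], [0,6,7], [0,7,8], [0,8,9], [2,3,8], [2,7,8], [2,7,9], [3,6,8], [6,7,9], [6,8,9]

so the chain groups are C_0 ≅ Z^11, C_1 ≅ Z^22, C_2 ≅ Z^12.

The boundary map ∂_1: C_1 → C_0 maps an edge to its endpoints' difference, ∂[p,q] = q − p.
The 11×22 boundary matrix has rank 9 and Smith normal form diag(1,1,1,1,1,1,1,1,1).

Boundary ∂_2: C_2 → C_1 maps a triangle to the signed sum of its edges. For instance
  ∂[6,8,9] = [8,9] − [6,9] + [6,8],
  ∂[6,7,9] = [7,9] − [6,9] + [6,7].
The 22×12 boundary matrix has rank 12 and Smith normal form diag(1,1,1,1,1,1,1,1,1,1,1,2).

Computing H_k = (kernel of ∂_k) / (image of ∂_{k+1}):

  H_0: rank C_0 − rank ∂_1 = 11 − 9 = 2, and the invariant factors of ∂_1 are all 1, so H_0 = Z^2.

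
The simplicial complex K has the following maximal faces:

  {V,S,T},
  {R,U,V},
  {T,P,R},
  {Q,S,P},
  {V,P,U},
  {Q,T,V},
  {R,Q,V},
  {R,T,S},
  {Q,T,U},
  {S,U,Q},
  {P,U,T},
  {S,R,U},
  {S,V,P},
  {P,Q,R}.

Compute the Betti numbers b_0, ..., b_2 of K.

Order the vertices as P < Q < R < S < T < U < V. Listing each simplex with vertices in this order, K has dimension 2 with simplices:

  0-simplices (7): P, Q, R, S, T, U, V
  1-simplices (21): PQ, PR, PS, PT, PU, PV, QR, QS, QT, QU, QV, RS, RT, RU, RV, ST, SU, SV, TU, TV, UV
  2-simplices (14): PQR, PQS, PRT, PSV, PTU, PUV, QRV, QSU, QTU, QTV, RST, RSU, RUV, STV

so the chain groups are C_0 ≅ Z^7, C_1 ≅ Z^21, C_2 ≅ Z^14.

The boundary map ∂_1: C_1 → C_0 is given by ∂[p,q] = [q] − [p].
The resulting 7×21 matrix has rank 6, and its Smith normal form has invariant factors (1,1,1,1,1,1).

The boundary map ∂_2: C_2 → C_1 acts by ∂[p,q,r] = [q,r] − [p,r] + [p,q]. For instance
  ∂RUV = UV − RV + RU,
  ∂PUV = UV − PV + PU.
As a 21×14 matrix over Z this has rank 13, with invariant factors (1,1,1,1,1,1,1,1,1,1,1,1,1).

Computing H_k = (kernel of ∂_k) / (image of ∂_{k+1}):

  H_0: rank C_0 − rank ∂_1 = 7 − 6 = 1, and the invariant factors of ∂_1 are all 1, so H_0 ≅ Z.
  H_1: rank ker ∂_1 − rank ∂_2 = (21 − 6) − 13 = 2, and the invariant factors of ∂_2 are all 1, so H_1 ≅ Z^2.
  H_2: rank ker ∂_2 − rank ∂_3 = (14 − 13) − 0 = 1, and there is no ∂_3, so H_2 ≅ Z.

(K is a triangulation of the torus T^2.)

Hence the Betti numbers are b_0 = 1, b_1 = 2, b_2 = 1.

b_0 = 1, b_1 = 2, b_2 = 1.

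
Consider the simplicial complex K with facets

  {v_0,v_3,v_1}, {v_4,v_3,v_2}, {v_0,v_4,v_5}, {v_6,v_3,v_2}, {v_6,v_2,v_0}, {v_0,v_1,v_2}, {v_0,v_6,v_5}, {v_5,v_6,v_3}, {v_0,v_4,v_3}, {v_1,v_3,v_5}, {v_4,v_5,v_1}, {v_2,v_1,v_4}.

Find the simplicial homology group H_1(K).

H_1 = Z/2Z.

We work with the vertex ordering v_0 < v_1 < v_2 < v_3 < v_4 < v_5 < v_6. The simplices of K, each written with vertices in increasing order, are:

  0-simplices (7): [v_0], [v_1], [v_2], [v_3], [v_4], [v_5], [v_6]
  1-simplices (18): (18 of them)
  2-simplices (12): (12 of them)

giving chain groups C_0 ≅ Z^7, C_1 ≅ Z^18, C_2 ≅ Z^12.

The boundary map ∂_1: C_1 → C_0 is given by ∂[p,q] = [q] − [p]. For instance
  ∂[v_3,v_5] = [v_5] − [v_3].
The 7×18 boundary matrix has rank 6 and Smith normal form diag(1,1,1,1,1,1).

Boundary ∂_2: C_2 → C_1 maps a triangle to the signed sum of its edges. For instance
  ∂[v_0,v_1,v_3] = [v_1,v_3] − [v_0,v_3] + [v_0,v_1],
  ∂[v_0,v_2,v_6] = [v_2,v_6] − [v_0,v_6] + [v_0,v_2].
This gives a 18×12 integer matrix of rank 12; reducing to Smith normal form yields diagonal entries (1,1,1,1,1,1,1,1,1,1,1,2).

Reading off H_k = ker ∂_k / im ∂_{k+1}:

  H_1: rank ker ∂_1 − rank ∂_2 = (18 − 6) − 12 = 0, and ∂_2 has invariant factor 2 > 1, so H_1 = Z/2Z.

(K is a triangulation of the real projective plane RP^2.)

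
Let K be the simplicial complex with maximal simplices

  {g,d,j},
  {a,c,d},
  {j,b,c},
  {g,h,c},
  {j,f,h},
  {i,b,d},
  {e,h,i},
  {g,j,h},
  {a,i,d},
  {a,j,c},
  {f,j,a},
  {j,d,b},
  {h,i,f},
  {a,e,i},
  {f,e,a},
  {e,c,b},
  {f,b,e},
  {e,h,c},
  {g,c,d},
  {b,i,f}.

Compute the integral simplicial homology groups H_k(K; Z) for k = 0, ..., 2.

Take the total order a < b < c < d < e < f < g < h < i < j on the vertex set. Then K (dimension 2) consists of the simplices:

  0-simplices (10): a, b, c, d, e, f, g, h, i, j
  1-simplices (30): ac, ad, ae, af, ai, aj, bc, bd, be, bf, bi, bj, cd, ce, cg, ch, cj, dg, di, dj, ef, eh, ei, fh, fi, fj, gh, gj, hi, hj
  2-simplices (20): acd, acj, adi, aef, aei, afj, bce, bcj, bdi, bdj, bef, bfi, cdg, ceh, cgh, dgj, ehi, fhi, fhj, ghj

Hence C_0 ≅ Z^10, C_1 ≅ Z^30, C_2 ≅ Z^20.

∂_1: C_1 → C_0 is given by ∂[p,q] = [q] − [p]. For instance
  ∂bf = f − b.
The 10×30 boundary matrix has rank 9 and Smith normal form diag(1,1,1,1,1,1,1,1,1).

∂_2: C_2 → C_1 sends each 2-simplex [p,q,r] to [q,r] − [p,r] + [p,q]. For instance
  ∂bce = ce − be + bc,
  ∂bcj = cj − bj + bc.
As a 30×20 matrix over Z this has rank 20, with invariant factors (1,1,1,1,1,1,1,1,1,1,1,1,1,1,1,1,1,1,1,2).

Now H_k = ker ∂_k / im ∂_{k+1}, so:

  H_0: rank C_0 − rank ∂_1 = 10 − 9 = 1, and the invariant factors of ∂_1 are all 1, so H_0 = Z.
  H_1: rank ker ∂_1 − rank ∂_2 = (30 − 9) − 20 = 1, and ∂_2 has invariant factor 2 > 1, so H_1 = Z ⊕ Z/2.
  H_2: rank ker ∂_2 − rank ∂_3 = (20 − 20) − 0 = 0, and there is no ∂_3, so H_2 = 0.

H_0 ≅ Z,  H_1 ≅ Z ⊕ Z/2,  H_2 = 0.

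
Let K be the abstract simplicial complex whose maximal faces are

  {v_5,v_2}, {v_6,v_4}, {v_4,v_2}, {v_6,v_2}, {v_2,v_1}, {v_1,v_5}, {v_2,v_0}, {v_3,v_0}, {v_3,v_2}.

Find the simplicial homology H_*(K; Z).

H_0 = Z,  H_1 = Z^3.

Fix the vertex order v_0 < v_1 < v_2 < v_3 < v_4 < v_5 < v_6 and write every simplex with vertices in increasing order. Then dim K = 1 and the simplices of K are:

  0-simplices (7): [v_0], [v_1], [v_2], [v_3], [v_4], [v_5], [v_6]
  1-simplices (9): [v_0,v_2], [v_0,v_3], [v_1,v_2], [v_1,v_5], [v_2,v_3], [v_2,v_4], [v_2,v_5], [v_2,v_6], [v_4,v_6]

giving chain groups C_0 ≅ Z^7, C_1 ≅ Z^9.

The boundary map ∂_1: C_1 → C_0 is given by ∂[p,q] = [q] − [p]. For instance
  ∂[v_0,v_2] = [v_2] − [v_0].
The 7×9 boundary matrix has rank 6 and Smith normal form diag(1,1,1,1,1,1).

Computing H_k = (kernel of ∂_k) / (image of ∂_{k+1}):

  H_0: rank C_0 − rank ∂_1 = 7 − 6 = 1, and the invariant factors of ∂_1 are all 1, so H_0 ≅ Z.
  H_1: rank ker ∂_1 − rank ∂_2 = (9 − 6) − 0 = 3, and there is no ∂_2, so H_1 ≅ Z^3.

As a check, the Euler characteristic is 7 − 9 = -2, which agrees with 1 − 3 = -2.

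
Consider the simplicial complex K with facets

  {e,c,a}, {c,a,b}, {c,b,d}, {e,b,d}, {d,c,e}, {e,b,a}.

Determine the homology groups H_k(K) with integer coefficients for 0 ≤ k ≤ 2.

H_0 = Z,  H_1 = 0,  H_2 = Z.

Order the vertices as a < b < c < d < e. Listing each simplex with vertices in this order, K has dimension 2 with simplices:

  0-simplices (5): a, b, c, d, e
  1-simplices (9): ab, ac, ae, bc, bd, be, cd, ce, de
  2-simplices (6): abc, abe, ace, bcd, bde, cde

Hence C_0 ≅ Z^5, C_1 ≅ Z^9, C_2 ≅ Z^6.

∂_1: C_1 → C_0 sends each edge [p,q] (with p < q) to q − p.
The resulting 5×9 matrix has rank 4, and its Smith normal form has invariant factors (1,1,1,1).

Boundary ∂_2: C_2 → C_1 acts by ∂[p,q,r] = [q,r] − [p,r] + [p,q]. For instance
  ∂cde = de − ce + cd,
  ∂bde = de − be + bd.
As a 9×6 matrix over Z this has rank 5, with invariant factors (1,1,1,1,1).

Reading off H_k = ker ∂_k / im ∂_{k+1}:

  H_0: rank C_0 − rank ∂_1 = 5 − 4 = 1, and the invariant factors of ∂_1 are all 1, so H_0 ≅ Z.
  H_1: rank ker ∂_1 − rank ∂_2 = (9 − 4) − 5 = 0, and the invariant factors of ∂_2 are all 1, so H_1 ≅ 0.
  H_2: rank ker ∂_2 − rank ∂_3 = (6 − 5) − 0 = 1, and there is no ∂_3, so H_2 ≅ Z.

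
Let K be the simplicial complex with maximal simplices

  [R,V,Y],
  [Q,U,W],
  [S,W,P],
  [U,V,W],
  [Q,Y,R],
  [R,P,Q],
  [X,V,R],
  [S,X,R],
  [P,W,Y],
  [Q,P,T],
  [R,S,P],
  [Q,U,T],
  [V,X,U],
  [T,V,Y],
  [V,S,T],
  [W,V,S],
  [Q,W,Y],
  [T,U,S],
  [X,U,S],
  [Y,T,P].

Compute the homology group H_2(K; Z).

Order the vertices as P < Q < R < S < T < U < V < W < X < Y. Listing each simplex with vertices in this order, K has dimension 2 with simplices:

  0-simplices (10): P, Q, R, S, T, U, V, W, X, Y
  1-simplices (30): PQ, PR, PS, PT, PW, PY, QR, QT, QU, QW, QY, RS, RV, RX, RY, ST, SU, SV, SW, SX, TU, TV, TY, UV, UW, UX, VW, VX, VY, WY
  2-simplices (20): PQR, PQT, PRS, PSW, PTY, PWY, QRY, QTU, QUW, QWY, RSX, RVX, RVY, STU, STV, SUX, SVW, TVY, UVW, UVX

Hence C_0 ≅ Z^10, C_1 ≅ Z^30, C_2 ≅ Z^20.

The boundary map ∂_1: C_1 → C_0 is given by ∂[p,q] = [q] − [p]. For instance
  ∂VY = Y − V.
The resulting 10×30 matrix has rank 9, and its Smith normal form has invariant factors (1,1,1,1,1,1,1,1,1).

∂_2: C_2 → C_1 acts by ∂[p,q,r] = [q,r] − [p,r] + [p,q]. For instance
  ∂PSW = SW − PW + PS,
  ∂PQR = QR − PR + PQ.
As a 30×20 matrix over Z this has rank 20, with invariant factors (1,1,1,1,1,1,1,1,1,1,1,1,1,1,1,1,1,1,1,2).

Reading off H_k = ker ∂_k / im ∂_{k+1}:

  H_2: rank ker ∂_2 − rank ∂_3 = (20 − 20) − 0 = 0, and there is no ∂_3, so H_2 = 0.

H_2 ≅ 0.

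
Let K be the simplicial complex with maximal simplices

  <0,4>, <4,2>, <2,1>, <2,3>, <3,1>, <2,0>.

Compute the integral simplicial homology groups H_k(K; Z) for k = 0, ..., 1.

H_0 ≅ Z,  H_1 ≅ Z^2.

Order the vertices as 0 < 1 < 2 < 3 < 4. Listing each simplex with vertices in this order, K has dimension 1 with simplices:

  0-simplices (5): [0], [1], [2], [3], [4]
  1-simplices (6): [0,2], [0,4], [1,2], [1,3], [2,3], [2,4]

giving chain groups C_0 ≅ Z^5, C_1 ≅ Z^6.

∂_1: C_1 → C_0 sends each edge [p,q] (with p < q) to q − p. For instance
  ∂[2,4] = [4] − [2].
This gives a 5×6 integer matrix of rank 4; reducing to Smith normal form yields diagonal entries (1,1,1,1).

Computing H_k = (kernel of ∂_k) / (image of ∂_{k+1}):

  H_0: rank C_0 − rank ∂_1 = 5 − 4 = 1, and the invariant factors of ∂_1 are all 1, so H_0 ≅ Z.
  H_1: rank ker ∂_1 − rank ∂_2 = (6 − 4) − 0 = 2, and there is no ∂_2, so H_1 ≅ Z^2.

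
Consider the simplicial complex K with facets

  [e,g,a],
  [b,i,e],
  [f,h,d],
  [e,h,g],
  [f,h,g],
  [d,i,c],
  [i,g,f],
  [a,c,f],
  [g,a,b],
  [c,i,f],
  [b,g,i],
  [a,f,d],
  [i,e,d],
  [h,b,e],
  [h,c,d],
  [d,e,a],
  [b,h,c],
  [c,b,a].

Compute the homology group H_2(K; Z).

H_2 ≅ 0.

Order the vertices as a < b < c < d < e < f < g < h < i. Listing each simplex with vertices in this order, K has dimension 2 with simplices:

  0-simplices (9): a, b, c, d, e, f, g, h, i
  1-simplices (27): ab, ac, ad, ae, af, ag, bc, be, bg, bh, bi, cd, cf, ch, ci, de, df, dh, di, eg, eh, ei, fg, fh, fi, gh, gi
  2-simplices (18): abc, abg, acf, ade, adf, aeg, bch, beh, bei, bgi, cdh, cdi, cfi, dei, dfh, egh, fgh, fgi

Hence C_0 ≅ Z^9, C_1 ≅ Z^27, C_2 ≅ Z^18.

Boundary ∂_1: C_1 → C_0 sends each edge [p,q] (with p < q) to q − p. For instance
  ∂fg = g − f.
The 9×27 boundary matrix has rank 8 and Smith normal form diag(1,1,1,1,1,1,1,1).

∂_2: C_2 → C_1 sends each 2-simplex [p,q,r] to [q,r] − [p,r] + [p,q]. For instance
  ∂fgh = gh − fh + fg,
  ∂beh = eh − bh + be.
This gives a 27×18 integer matrix of rank 18; reducing to Smith normal form yields diagonal entries (1,1,1,1,1,1,1,1,1,1,1,1,1,1,1,1,1,2).

From H_k ≅ ker(∂_k) / im(∂_{k+1}) we obtain:

  H_2: rank ker ∂_2 − rank ∂_3 = (18 − 18) − 0 = 0, and there is no ∂_3, so H_2 ≅ 0.

(K is a triangulation of the Klein bottle.)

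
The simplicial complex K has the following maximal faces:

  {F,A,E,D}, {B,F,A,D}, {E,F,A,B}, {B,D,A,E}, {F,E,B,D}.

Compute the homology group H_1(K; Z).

H_1 = 0.

Order the vertices as A < B < D < E < F. Listing each simplex with vertices in this order, K has dimension 3 with simplices:

  0-simplices (5): A, B, D, E, F
  1-simplices (10): AB, AD, AE, AF, BD, BE, BF, DE, DF, EF
  2-simplices (10): ABD, ABE, ABF, ADE, ADF, AEF, BDE, BDF, BEF, DEF
  3-simplices (5): ABDE, ABDF, ABEF, ADEF, BDEF

so the chain groups are C_0 ≅ Z^5, C_1 ≅ Z^10, C_2 ≅ Z^10, C_3 ≅ Z^5.

Boundary ∂_1: C_1 → C_0 sends each edge [p,q] (with p < q) to q − p. For instance
  ∂AD = D − A.
The resulting 5×10 matrix has rank 4, and its Smith normal form has invariant factors (1,1,1,1).

The boundary map ∂_2: C_2 → C_1 sends each 2-simplex [p,q,r] to [q,r] − [p,r] + [p,q]. For instance
  ∂ADE = DE − AE + AD,
  ∂BEF = EF − BF + BE.
The resulting 10×10 matrix has rank 6, and its Smith normal form has invariant factors (1,1,1,1,1,1).

Boundary ∂_3: C_3 → C_2 sends each 3-simplex σ to the alternating sum Σ_i (−1)^i (σ with its i-th vertex removed). For instance
  ∂ABDE = BDE − ADE + ABE − ABD,
  ∂ABEF = BEF − AEF + ABF − ABE.
The 10×5 boundary matrix has rank 4 and Smith normal form diag(1,1,1,1).

Computing H_k = (kernel of ∂_k) / (image of ∂_{k+1}):

  H_1: rank ker ∂_1 − rank ∂_2 = (10 − 4) − 6 = 0, and the invariant factors of ∂_2 are all 1, so H_1 ≅ 0.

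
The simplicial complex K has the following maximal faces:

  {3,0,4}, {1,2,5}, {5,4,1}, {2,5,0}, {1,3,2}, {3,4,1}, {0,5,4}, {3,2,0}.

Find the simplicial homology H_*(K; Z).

H_0 ≅ Z,  H_1 = 0,  H_2 ≅ Z.

We work with the vertex ordering 0 < 1 < 2 < 3 < 4 < 5. The simplices of K, each written with vertices in increasing order, are:

  0-simplices (6): [0], [1], [2], [3], [4], [5]
  1-simplices (12): [0,2], [0,3], [0,4], [0,5], [1,2], [1,3], [1,4], [1,5], [2,3], [2,5], [3,4], [4,5]
  2-simplices (8): [0,2,3], [0,2,5], [0,3,4], [0,4,5], [1,2,3], [1,2,5], [1,3,4], [1,4,5]

so the chain groups are C_0 ≅ Z^6, C_1 ≅ Z^12, C_2 ≅ Z^8.

The boundary map ∂_1: C_1 → C_0 is given by ∂[p,q] = [q] − [p].
As a 6×12 matrix over Z this has rank 5, with invariant factors (1,1,1,1,1).

Boundary ∂_2: C_2 → C_1 acts by ∂[p,q,r] = [q,r] − [p,r] + [p,q]. For instance
  ∂[1,2,3] = [2,3] − [1,3] + [1,2],
  ∂[1,4,5] = [4,5] − [1,5] + [1,4].
The resulting 12×8 matrix has rank 7, and its Smith normal form has invariant factors (1,1,1,1,1,1,1).

From H_k ≅ ker(∂_k) / im(∂_{k+1}) we obtain:

  H_0: rank C_0 − rank ∂_1 = 6 − 5 = 1, and the invariant factors of ∂_1 are all 1, so H_0 ≅ Z.
  H_1: rank ker ∂_1 − rank ∂_2 = (12 − 5) − 7 = 0, and the invariant factors of ∂_2 are all 1, so H_1 ≅ 0.
  H_2: rank ker ∂_2 − rank ∂_3 = (8 − 7) − 0 = 1, and there is no ∂_3, so H_2 ≅ Z.

(K is a triangulation of the 2-sphere S^2.)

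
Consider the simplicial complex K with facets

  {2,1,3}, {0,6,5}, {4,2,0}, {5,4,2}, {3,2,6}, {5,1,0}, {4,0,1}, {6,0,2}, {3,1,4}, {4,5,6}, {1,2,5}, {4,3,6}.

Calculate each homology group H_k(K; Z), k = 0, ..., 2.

H_0 = Z,  H_1 = Z_2,  H_2 = 0.

Order the vertices as 0 < 1 < 2 < 3 < 4 < 5 < 6. Listing each simplex with vertices in this order, K has dimension 2 with simplices:

  0-simplices (7): [0], [1], [2], [3], [4], [5], [6]
  1-simplices (18): [0,1], [0,2], [0,4], [0,5], [0,6], [1,2], [1,3], [1,4], [1,5], [2,3], [2,4], [2,5], [2,6], [3,4], [3,6], [4,5], [4,6], [5,6]
  2-simplices (12): [0,1,4], [0,1,5], [0,2,4], [0,2,6], [0,5,6], [1,2,3], [1,2,5], [1,3,4], [2,3,6], [2,4,5], [3,4,6], [4,5,6]

so the chain groups are C_0 ≅ Z^7, C_1 ≅ Z^18, C_2 ≅ Z^12.

The boundary map ∂_1: C_1 → C_0 sends each edge [p,q] (with p < q) to q − p. For instance
  ∂[2,6] = [6] − [2].
The 7×18 boundary matrix has rank 6 and Smith normal form diag(1,1,1,1,1,1).

Boundary ∂_2: C_2 → C_1 acts by ∂[p,q,r] = [q,r] − [p,r] + [p,q]. For instance
  ∂[1,3,4] = [3,4] − [1,4] + [1,3],
  ∂[3,4,6] = [4,6] − [3,6] + [3,4].
This gives a 18×12 integer matrix of rank 12; reducing to Smith normal form yields diagonal entries (1,1,1,1,1,1,1,1,1,1,1,2).

Now H_k = ker ∂_k / im ∂_{k+1}, so:

  H_0: rank C_0 − rank ∂_1 = 7 − 6 = 1, and the invariant factors of ∂_1 are all 1, so H_0 ≅ Z.
  H_1: rank ker ∂_1 − rank ∂_2 = (18 − 6) − 12 = 0, and ∂_2 has invariant factor 2 > 1, so H_1 ≅ Z_2.
  H_2: rank ker ∂_2 − rank ∂_3 = (12 − 12) − 0 = 0, and there is no ∂_3, so H_2 ≅ 0.

As a check, the Euler characteristic is 7 − 18 + 12 = 1, which agrees with 1 − 0 + 0 = 1.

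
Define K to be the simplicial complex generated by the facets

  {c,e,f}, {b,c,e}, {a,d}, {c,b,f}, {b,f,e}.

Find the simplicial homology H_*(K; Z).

H_0 = Z^2,  H_1 = 0,  H_2 = Z.

Fix the vertex order a < b < c < d < e < f and write every simplex with vertices in increasing order. Then dim K = 2 and the simplices of K are:

  0-simplices (6): a, b, c, d, e, f
  1-simplices (7): ad, bc, be, bf, ce, cf, ef
  2-simplices (4): bce, bcf, bef, cef

Hence C_0 ≅ Z^6, C_1 ≅ Z^7, C_2 ≅ Z^4.

The boundary map ∂_1: C_1 → C_0 is given by ∂[p,q] = [q] − [p]. For instance
  ∂bc = c − b.
The resulting 6×7 matrix has rank 4, and its Smith normal form has invariant factors (1,1,1,1).

The boundary map ∂_2: C_2 → C_1 acts by ∂[p,q,r] = [q,r] − [p,r] + [p,q]. For instance
  ∂bcf = cf − bf + bc,
  ∂bce = ce − be + bc.
The resulting 7×4 matrix has rank 3, and its Smith normal form has invariant factors (1,1,1).

From H_k ≅ ker(∂_k) / im(∂_{k+1}) we obtain:

  H_0: rank C_0 − rank ∂_1 = 6 − 4 = 2, and the invariant factors of ∂_1 are all 1, so H_0 = Z^2.
  H_1: rank ker ∂_1 − rank ∂_2 = (7 − 4) − 3 = 0, and the invariant factors of ∂_2 are all 1, so H_1 = 0.
  H_2: rank ker ∂_2 − rank ∂_3 = (4 − 3) − 0 = 1, and there is no ∂_3, so H_2 = Z.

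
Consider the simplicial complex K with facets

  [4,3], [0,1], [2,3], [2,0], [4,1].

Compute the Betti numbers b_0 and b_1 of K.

b_0 = 1, b_1 = 1.

We work with the vertex ordering 0 < 1 < 2 < 3 < 4. The simplices of K, each written with vertices in increasing order, are:

  0-simplices (5): [0], [1], [2], [3], [4]
  1-simplices (5): [0,1], [0,2], [1,4], [2,3], [3,4]

giving chain groups C_0 ≅ Z^5, C_1 ≅ Z^5.

∂_1: C_1 → C_0 maps an edge to its endpoints' difference, ∂[p,q] = q − p. For instance
  ∂[1,4] = [4] − [1].
As a 5×5 matrix over Z this has rank 4, with invariant factors (1,1,1,1).

Reading off H_k = ker ∂_k / im ∂_{k+1}:

  H_0: rank C_0 − rank ∂_1 = 5 − 4 = 1, and the invariant factors of ∂_1 are all 1, so H_0 ≅ Z.
  H_1: rank ker ∂_1 − rank ∂_2 = (5 − 4) − 0 = 1, and there is no ∂_2, so H_1 ≅ Z.

As a check, the Euler characteristic is 5 − 5 = 0, which agrees with 1 − 1 = 0.
(K is a triangulation of the circle S^1.)

Hence the Betti numbers are b_0 = 1, b_1 = 1.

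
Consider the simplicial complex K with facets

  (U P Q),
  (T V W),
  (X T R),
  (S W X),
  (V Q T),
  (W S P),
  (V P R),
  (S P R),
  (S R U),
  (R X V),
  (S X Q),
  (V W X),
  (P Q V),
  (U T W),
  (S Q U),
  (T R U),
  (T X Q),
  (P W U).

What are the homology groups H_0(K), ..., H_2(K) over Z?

K has 9 vertices, 27 edges, 18 triangles.
rank ∂_0 = 0, rank ∂_1 = 8 ⇒ b_0 = 9 − 0 − 8 = 1; all invariant factors of ∂_1 are 1 so no torsion. So H_0 = Z.
rank ∂_1 = 8, rank ∂_2 = 18 ⇒ b_1 = 27 − 8 − 18 = 1; ∂_2 has invariant factor(s) [2] giving torsion. So H_1 = Z ⊕ Z/2.
rank ∂_2 = 18, rank ∂_3 = 0 ⇒ b_2 = 18 − 18 − 0 = 0. So H_2 = 0.

H_0 = Z,  H_1 = Z ⊕ Z/2,  H_2 = 0.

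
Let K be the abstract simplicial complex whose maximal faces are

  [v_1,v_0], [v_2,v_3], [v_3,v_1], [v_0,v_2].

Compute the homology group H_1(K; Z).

Order the vertices as v_0 < v_1 < v_2 < v_3. Listing each simplex with vertices in this order, K has dimension 1 with simplices:

  0-simplices (4): [v_0], [v_1], [v_2], [v_3]
  1-simplices (4): [v_0,v_1], [v_0,v_2], [v_1,v_3], [v_2,v_3]

Hence C_0 ≅ Z^4, C_1 ≅ Z^4.

Boundary ∂_1: C_1 → C_0 is given by ∂[p,q] = [q] − [p]. For instance
  ∂[v_1,v_3] = [v_3] − [v_1].
This gives a 4×4 integer matrix of rank 3; reducing to Smith normal form yields diagonal entries (1,1,1).

Reading off H_k = ker ∂_k / im ∂_{k+1}:

  H_1: rank ker ∂_1 − rank ∂_2 = (4 − 3) − 0 = 1, and there is no ∂_2, so H_1 = Z.

(K is a triangulation of the circle S^1.)

H_1 = Z.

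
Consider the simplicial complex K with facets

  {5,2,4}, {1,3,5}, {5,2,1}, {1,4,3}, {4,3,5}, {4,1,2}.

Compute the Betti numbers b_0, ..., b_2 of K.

Order the vertices as 1 < 2 < 3 < 4 < 5. Listing each simplex with vertices in this order, K has dimension 2 with simplices:

  0-simplices (5): [1], [2], [3], [4], [5]
  1-simplices (9): [1,2], [1,3], [1,4], [1,5], [2,4], [2,5], [3,4], [3,5], [4,5]
  2-simplices (6): [1,2,4], [1,2,5], [1,3,4], [1,3,5], [2,4,5], [3,4,5]

Hence C_0 ≅ Z^5, C_1 ≅ Z^9, C_2 ≅ Z^6.

Boundary ∂_1: C_1 → C_0 maps an edge to its endpoints' difference, ∂[p,q] = q − p.
This gives a 5×9 integer matrix of rank 4; reducing to Smith normal form yields diagonal entries (1,1,1,1).

Boundary ∂_2: C_2 → C_1 maps a triangle to the signed sum of its edges. For instance
  ∂[1,3,4] = [3,4] − [1,4] + [1,3],
  ∂[1,2,5] = [2,5] − [1,5] + [1,2].
This gives a 9×6 integer matrix of rank 5; reducing to Smith normal form yields diagonal entries (1,1,1,1,1).

Now H_k = ker ∂_k / im ∂_{k+1}, so:

  H_0: rank C_0 − rank ∂_1 = 5 − 4 = 1, and the invariant factors of ∂_1 are all 1, so H_0 ≅ Z.
  H_1: rank ker ∂_1 − rank ∂_2 = (9 − 4) − 5 = 0, and the invariant factors of ∂_2 are all 1, so H_1 ≅ 0.
  H_2: rank ker ∂_2 − rank ∂_3 = (6 − 5) − 0 = 1, and there is no ∂_3, so H_2 ≅ Z.

(K is a triangulation of the 2-sphere S^2.)

Hence the Betti numbers are b_0 = 1, b_1 = 0, b_2 = 1.

b_0 = 1, b_1 = 0, b_2 = 1.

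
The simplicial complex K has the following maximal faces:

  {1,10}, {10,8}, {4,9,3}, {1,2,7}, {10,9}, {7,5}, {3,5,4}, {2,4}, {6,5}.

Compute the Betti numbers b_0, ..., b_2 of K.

b_0 = 1, b_1 = 2, b_2 = 0.

Take the total order 1 < 2 < 3 < 4 < 5 < 6 < 7 < 8 < 9 < 10 on the vertex set. Then K (dimension 2) consists of the simplices:

  0-simplices (10): [1], [2], [3], [4], [5], [6], [7], [8], [9], [10]
  1-simplices (14): [1,2], [1,7], [1,10], [2,4], [2,7], [3,4], [3,5], [3,9], [4,5], [4,9], [5,6], [5,7], [8,10], [9,10]
  2-simplices (3): [1,2,7], [3,4,5], [3,4,9]

giving chain groups C_0 ≅ Z^10, C_1 ≅ Z^14, C_2 ≅ Z^3.

The boundary map ∂_1: C_1 → C_0 maps an edge to its endpoints' difference, ∂[p,q] = q − p. For instance
  ∂[3,5] = [5] − [3].
The resulting 10×14 matrix has rank 9, and its Smith normal form has invariant factors (1,1,1,1,1,1,1,1,1).

∂_2: C_2 → C_1 acts by ∂[p,q,r] = [q,r] − [p,r] + [p,q]. For instance
  ∂[3,4,5] = [4,5] − [3,5] + [3,4],
  ∂[1,2,7] = [2,7] − [1,7] + [1,2].
The 14×3 boundary matrix has rank 3 and Smith normal form diag(1,1,1).

Now H_k = ker ∂_k / im ∂_{k+1}, so:

  H_0: rank C_0 − rank ∂_1 = 10 − 9 = 1, and the invariant factors of ∂_1 are all 1, so H_0 = Z.
  H_1: rank ker ∂_1 − rank ∂_2 = (14 − 9) − 3 = 2, and the invariant factors of ∂_2 are all 1, so H_1 = Z^2.
  H_2: rank ker ∂_2 − rank ∂_3 = (3 − 3) − 0 = 0, and there is no ∂_3, so H_2 = 0.

Hence the Betti numbers are b_0 = 1, b_1 = 2, b_2 = 0.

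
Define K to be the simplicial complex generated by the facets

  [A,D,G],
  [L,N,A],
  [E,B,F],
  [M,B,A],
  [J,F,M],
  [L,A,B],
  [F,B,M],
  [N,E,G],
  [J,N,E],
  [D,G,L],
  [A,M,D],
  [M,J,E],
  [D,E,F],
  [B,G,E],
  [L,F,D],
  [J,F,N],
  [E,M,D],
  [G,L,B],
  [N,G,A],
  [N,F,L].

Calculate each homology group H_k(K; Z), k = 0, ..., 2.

Fix the vertex order A < B < D < E < F < G < J < L < M < N and write every simplex with vertices in increasing order. Then dim K = 2 and the simplices of K are:

  0-simplices (10): A, B, D, E, F, G, J, L, M, N
  1-simplices (30): AB, AD, AG, AL, AM, AN, BE, BF, BG, BL, BM, DE, DF, DG, DL, DM, EF, EG, EJ, EM, EN, FJ, FL, FM, FN, GL, GN, JM, JN, LN
  2-simplices (20): ABL, ABM, ADG, ADM, AGN, ALN, BEF, BEG, BFM, BGL, DEF, DEM, DFL, DGL, EGN, EJM, EJN, FJM, FJN, FLN

Hence C_0 ≅ Z^10, C_1 ≅ Z^30, C_2 ≅ Z^20.

∂_1: C_1 → C_0 is given by ∂[p,q] = [q] − [p]. For instance
  ∂GN = N − G.
The resulting 10×30 matrix has rank 9, and its Smith normal form has invariant factors (1,1,1,1,1,1,1,1,1).

∂_2: C_2 → C_1 sends each 2-simplex [p,q,r] to [q,r] − [p,r] + [p,q]. For instance
  ∂BGL = GL − BL + BG,
  ∂EGN = GN − EN + EG.
The 30×20 boundary matrix has rank 20 and Smith normal form diag(1,1,1,1,1,1,1,1,1,1,1,1,1,1,1,1,1,1,1,2).

Computing H_k = (kernel of ∂_k) / (image of ∂_{k+1}):

  H_0: rank C_0 − rank ∂_1 = 10 − 9 = 1, and the invariant factors of ∂_1 are all 1, so H_0 ≅ Z.
  H_1: rank ker ∂_1 − rank ∂_2 = (30 − 9) − 20 = 1, and ∂_2 has invariant factor 2 > 1, so H_1 ≅ Z ⊕ Z/2Z.
  H_2: rank ker ∂_2 − rank ∂_3 = (20 − 20) − 0 = 0, and there is no ∂_3, so H_2 ≅ 0.

(K is a triangulation of the Klein bottle.)

H_0 ≅ Z,  H_1 ≅ Z ⊕ Z/2Z,  H_2 = 0.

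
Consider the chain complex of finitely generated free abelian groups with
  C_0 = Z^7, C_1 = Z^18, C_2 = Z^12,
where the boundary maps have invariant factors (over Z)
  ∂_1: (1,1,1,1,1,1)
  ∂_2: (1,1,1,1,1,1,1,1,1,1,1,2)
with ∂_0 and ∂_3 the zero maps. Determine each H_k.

H_0: b_0 = 7 − 0 − 6 = 1; torsion from ∂_1 factors > 1: none. So H_0 ≅ Z.
H_1: b_1 = 18 − 6 − 12 = 0; torsion from ∂_2 factors > 1: [2]. So H_1 ≅ Z/2Z.
H_2: b_2 = 12 − 12 − 0 = 0; torsion from ∂_3 factors > 1: none. So H_2 ≅ 0.

H_0 ≅ Z,  H_1 ≅ Z/2Z,  H_2 = 0.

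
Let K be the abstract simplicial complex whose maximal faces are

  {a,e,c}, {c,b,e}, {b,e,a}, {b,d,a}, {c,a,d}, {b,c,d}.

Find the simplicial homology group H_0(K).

H_0 ≅ Z.

Fix the vertex order a < b < c < d < e and write every simplex with vertices in increasing order. Then dim K = 2 and the simplices of K are:

  0-simplices (5): a, b, c, d, e
  1-simplices (9): ab, ac, ad, ae, bc, bd, be, cd, ce
  2-simplices (6): abd, abe, acd, ace, bcd, bce

Hence C_0 ≅ Z^5, C_1 ≅ Z^9, C_2 ≅ Z^6.

Boundary ∂_1: C_1 → C_0 sends each edge [p,q] (with p < q) to q − p. For instance
  ∂ad = d − a.
The 5×9 boundary matrix has rank 4 and Smith normal form diag(1,1,1,1).

Boundary ∂_2: C_2 → C_1 acts by ∂[p,q,r] = [q,r] − [p,r] + [p,q]. For instance
  ∂bce = ce − be + bc,
  ∂ace = ce − ae + ac.
This gives a 9×6 integer matrix of rank 5; reducing to Smith normal form yields diagonal entries (1,1,1,1,1).

Now H_k = ker ∂_k / im ∂_{k+1}, so:

  H_0: rank C_0 − rank ∂_1 = 5 − 4 = 1, and the invariant factors of ∂_1 are all 1, so H_0 = Z.

(K is a triangulation of the 2-sphere S^2.)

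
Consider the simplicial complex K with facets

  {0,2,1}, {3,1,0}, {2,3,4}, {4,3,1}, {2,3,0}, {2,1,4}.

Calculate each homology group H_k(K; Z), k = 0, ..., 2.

Fix the vertex order 0 < 1 < 2 < 3 < 4 and write every simplex with vertices in increasing order. Then dim K = 2 and the simplices of K are:

  0-simplices (5): [0], [1], [2], [3], [4]
  1-simplices (9): [0,1], [0,2], [0,3], [1,2], [1,3], [1,4], [2,3], [2,4], [3,4]
  2-simplices (6): [0,1,2], [0,1,3], [0,2,3], [1,2,4], [1,3,4], [2,3,4]

Hence C_0 ≅ Z^5, C_1 ≅ Z^9, C_2 ≅ Z^6.

The boundary map ∂_1: C_1 → C_0 is given by ∂[p,q] = [q] − [p]. For instance
  ∂[0,3] = [3] − [0].
This gives a 5×9 integer matrix of rank 4; reducing to Smith normal form yields diagonal entries (1,1,1,1).

∂_2: C_2 → C_1 maps a triangle to the signed sum of its edges. For instance
  ∂[0,1,2] = [1,2] − [0,2] + [0,1],
  ∂[0,2,3] = [2,3] − [0,3] + [0,2].
The 9×6 boundary matrix has rank 5 and Smith normal form diag(1,1,1,1,1).

Now H_k = ker ∂_k / im ∂_{k+1}, so:

  H_0: rank C_0 − rank ∂_1 = 5 − 4 = 1, and the invariant factors of ∂_1 are all 1, so H_0 ≅ Z.
  H_1: rank ker ∂_1 − rank ∂_2 = (9 − 4) − 5 = 0, and the invariant factors of ∂_2 are all 1, so H_1 ≅ 0.
  H_2: rank ker ∂_2 − rank ∂_3 = (6 − 5) − 0 = 1, and there is no ∂_3, so H_2 ≅ Z.

H_0 = Z,  H_1 = 0,  H_2 = Z.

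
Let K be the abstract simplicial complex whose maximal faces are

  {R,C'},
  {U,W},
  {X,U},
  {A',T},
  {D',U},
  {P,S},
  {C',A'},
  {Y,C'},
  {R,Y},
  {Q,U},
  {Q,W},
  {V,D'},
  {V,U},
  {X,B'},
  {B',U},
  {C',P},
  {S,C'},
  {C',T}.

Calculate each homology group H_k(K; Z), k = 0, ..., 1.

Order the vertices as P < Q < R < S < T < U < V < W < X < Y < A' < B' < C' < D'. Listing each simplex with vertices in this order, K has dimension 1 with simplices:

  0-simplices (14): [P], [Q], [R], [S], [T], [U], [V], [W], [X], [Y], [A'], [B'], [C'], [D']
  1-simplices (18): [P,S], [P,C'], [Q,U], [Q,W], [R,Y], [R,C'], [S,C'], [T,A'], [T,C'], [U,V], [U,W], [U,X], [U,B'], [U,D'], [V,D'], [X,B'], [Y,C'], [A',C']

Hence C_0 ≅ Z^14, C_1 ≅ Z^18.

Boundary ∂_1: C_1 → C_0 sends each edge [p,q] (with p < q) to q − p. For instance
  ∂[T,C'] = [C'] − [T].
The resulting 14×18 matrix has rank 12, and its Smith normal form has invariant factors (1,1,1,1,1,1,1,1,1,1,1,1).

Computing H_k = (kernel of ∂_k) / (image of ∂_{k+1}):

  H_0: rank C_0 − rank ∂_1 = 14 − 12 = 2, and the invariant factors of ∂_1 are all 1, so H_0 = Z^2.
  H_1: rank ker ∂_1 − rank ∂_2 = (18 − 12) − 0 = 6, and there is no ∂_2, so H_1 = Z^6.

As a check, the Euler characteristic is 14 − 18 = -4, which agrees with 2 − 6 = -4.

H_0 = Z^2,  H_1 = Z^6.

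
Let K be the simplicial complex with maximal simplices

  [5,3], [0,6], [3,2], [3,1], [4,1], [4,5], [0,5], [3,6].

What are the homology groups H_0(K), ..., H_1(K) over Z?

H_0 = Z,  H_1 = Z^2.

Take the total order 0 < 1 < 2 < 3 < 4 < 5 < 6 on the vertex set. Then K (dimension 1) consists of the simplices:

  0-simplices (7): [0], [1], [2], [3], [4], [5], [6]
  1-simplices (8): [0,5], [0,6], [1,3], [1,4], [2,3], [3,5], [3,6], [4,5]

giving chain groups C_0 ≅ Z^7, C_1 ≅ Z^8.

The boundary map ∂_1: C_1 → C_0 is given by ∂[p,q] = [q] − [p].
The 7×8 boundary matrix has rank 6 and Smith normal form diag(1,1,1,1,1,1).

Computing H_k = (kernel of ∂_k) / (image of ∂_{k+1}):

  H_0: rank C_0 − rank ∂_1 = 7 − 6 = 1, and the invariant factors of ∂_1 are all 1, so H_0 ≅ Z.
  H_1: rank ker ∂_1 − rank ∂_2 = (8 − 6) − 0 = 2, and there is no ∂_2, so H_1 ≅ Z^2.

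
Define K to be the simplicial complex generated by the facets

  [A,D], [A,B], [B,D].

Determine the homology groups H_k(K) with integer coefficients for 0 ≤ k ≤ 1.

Order the vertices as A < B < D. Listing each simplex with vertices in this order, K has dimension 1 with simplices:

  0-simplices (3): A, B, D
  1-simplices (3): AB, AD, BD

giving chain groups C_0 ≅ Z^3, C_1 ≅ Z^3.

∂_1: C_1 → C_0 maps an edge to its endpoints' difference, ∂[p,q] = q − p. For instance
  ∂AD = D − A.
As a 3×3 matrix over Z this has rank 2, with invariant factors (1,1).

Reading off H_k = ker ∂_k / im ∂_{k+1}:

  H_0: rank C_0 − rank ∂_1 = 3 − 2 = 1, and the invariant factors of ∂_1 are all 1, so H_0 = Z.
  H_1: rank ker ∂_1 − rank ∂_2 = (3 − 2) − 0 = 1, and there is no ∂_2, so H_1 = Z.

As a check, the Euler characteristic is 3 − 3 = 0, which agrees with 1 − 1 = 0.

H_0 = Z,  H_1 = Z.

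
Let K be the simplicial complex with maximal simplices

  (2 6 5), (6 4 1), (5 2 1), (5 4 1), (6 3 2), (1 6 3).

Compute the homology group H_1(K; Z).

Take the total order 1 < 2 < 3 < 4 < 5 < 6 on the vertex set. Then K (dimension 2) consists of the simplices:

  0-simplices (6): [1], [2], [3], [4], [5], [6]
  1-simplices (12): [1,2], [1,3], [1,4], [1,5], [1,6], [2,3], [2,5], [2,6], [3,6], [4,5], [4,6], [5,6]
  2-simplices (6): [1,2,5], [1,3,6], [1,4,5], [1,4,6], [2,3,6], [2,5,6]

Hence C_0 ≅ Z^6, C_1 ≅ Z^12, C_2 ≅ Z^6.

Boundary ∂_1: C_1 → C_0 sends each edge [p,q] (with p < q) to q − p.
As a 6×12 matrix over Z this has rank 5, with invariant factors (1,1,1,1,1).

The boundary map ∂_2: C_2 → C_1 sends each 2-simplex [p,q,r] to [q,r] − [p,r] + [p,q]. For instance
  ∂[1,4,5] = [4,5] − [1,5] + [1,4],
  ∂[1,2,5] = [2,5] − [1,5] + [1,2].
This gives a 12×6 integer matrix of rank 6; reducing to Smith normal form yields diagonal entries (1,1,1,1,1,1).

Computing H_k = (kernel of ∂_k) / (image of ∂_{k+1}):

  H_1: rank ker ∂_1 − rank ∂_2 = (12 − 5) − 6 = 1, and the invariant factors of ∂_2 are all 1, so H_1 = Z.

H_1 = Z.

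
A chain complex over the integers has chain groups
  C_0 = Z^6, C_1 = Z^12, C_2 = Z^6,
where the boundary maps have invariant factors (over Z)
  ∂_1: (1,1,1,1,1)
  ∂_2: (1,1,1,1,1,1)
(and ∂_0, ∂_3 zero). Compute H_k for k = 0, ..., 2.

H_0 ≅ Z,  H_1 ≅ Z,  H_2 = 0.

H_0: b_0 = 6 − 0 − 5 = 1; torsion from ∂_1 factors > 1: none. So H_0 ≅ Z.
H_1: b_1 = 12 − 5 − 6 = 1; torsion from ∂_2 factors > 1: none. So H_1 ≅ Z.
H_2: b_2 = 6 − 6 − 0 = 0; torsion from ∂_3 factors > 1: none. So H_2 ≅ 0.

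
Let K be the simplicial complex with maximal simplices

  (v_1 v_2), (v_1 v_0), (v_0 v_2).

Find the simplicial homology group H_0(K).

Order the vertices as v_0 < v_1 < v_2. Listing each simplex with vertices in this order, K has dimension 1 with simplices:

  0-simplices (3): [v_0], [v_1], [v_2]
  1-simplices (3): [v_0,v_1], [v_0,v_2], [v_1,v_2]

so the chain groups are C_0 ≅ Z^3, C_1 ≅ Z^3.

∂_1: C_1 → C_0 sends each edge [p,q] (with p < q) to q − p. For instance
  ∂[v_1,v_2] = [v_2] − [v_1].
As a 3×3 matrix over Z this has rank 2, with invariant factors (1,1).

Reading off H_k = ker ∂_k / im ∂_{k+1}:

  H_0: rank C_0 − rank ∂_1 = 3 − 2 = 1, and the invariant factors of ∂_1 are all 1, so H_0 ≅ Z.

H_0 = Z.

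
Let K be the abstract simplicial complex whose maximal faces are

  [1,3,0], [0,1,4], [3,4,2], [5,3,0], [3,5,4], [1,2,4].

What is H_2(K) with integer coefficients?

H_2 ≅ 0.

Order the vertices as 0 < 1 < 2 < 3 < 4 < 5. Listing each simplex with vertices in this order, K has dimension 2 with simplices:

  0-simplices (6): [0], [1], [2], [3], [4], [5]
  1-simplices (12): [0,1], [0,3], [0,4], [0,5], [1,2], [1,3], [1,4], [2,3], [2,4], [3,4], [3,5], [4,5]
  2-simplices (6): [0,1,3], [0,1,4], [0,3,5], [1,2,4], [2,3,4], [3,4,5]

so the chain groups are C_0 ≅ Z^6, C_1 ≅ Z^12, C_2 ≅ Z^6.

∂_1: C_1 → C_0 maps an edge to its endpoints' difference, ∂[p,q] = q − p. For instance
  ∂[3,5] = [5] − [3].
The resulting 6×12 matrix has rank 5, and its Smith normal form has invariant factors (1,1,1,1,1).

The boundary map ∂_2: C_2 → C_1 acts by ∂[p,q,r] = [q,r] − [p,r] + [p,q]. For instance
  ∂[0,1,4] = [1,4] − [0,4] + [0,1],
  ∂[0,3,5] = [3,5] − [0,5] + [0,3].
As a 12×6 matrix over Z this has rank 6, with invariant factors (1,1,1,1,1,1).

Computing H_k = (kernel of ∂_k) / (image of ∂_{k+1}):

  H_2: rank ker ∂_2 − rank ∂_3 = (6 − 6) − 0 = 0, and there is no ∂_3, so H_2 = 0.

(K is a triangulation of the cylinder S^1 x I.)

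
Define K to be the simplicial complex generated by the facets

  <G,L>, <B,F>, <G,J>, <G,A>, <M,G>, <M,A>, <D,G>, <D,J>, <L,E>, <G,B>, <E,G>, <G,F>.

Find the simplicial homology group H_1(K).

H_1 = Z^4.

We work with the vertex ordering A < B < D < E < F < G < J < L < M. The simplices of K, each written with vertices in increasing order, are:

  0-simplices (9): A, B, D, E, F, G, J, L, M
  1-simplices (12): AG, AM, BF, BG, DG, DJ, EG, EL, FG, GJ, GL, GM

so the chain groups are C_0 ≅ Z^9, C_1 ≅ Z^12.

Boundary ∂_1: C_1 → C_0 maps an edge to its endpoints' difference, ∂[p,q] = q − p. For instance
  ∂AM = M − A.
The 9×12 boundary matrix has rank 8 and Smith normal form diag(1,1,1,1,1,1,1,1).

From H_k ≅ ker(∂_k) / im(∂_{k+1}) we obtain:

  H_1: rank ker ∂_1 − rank ∂_2 = (12 − 8) − 0 = 4, and there is no ∂_2, so H_1 ≅ Z^4.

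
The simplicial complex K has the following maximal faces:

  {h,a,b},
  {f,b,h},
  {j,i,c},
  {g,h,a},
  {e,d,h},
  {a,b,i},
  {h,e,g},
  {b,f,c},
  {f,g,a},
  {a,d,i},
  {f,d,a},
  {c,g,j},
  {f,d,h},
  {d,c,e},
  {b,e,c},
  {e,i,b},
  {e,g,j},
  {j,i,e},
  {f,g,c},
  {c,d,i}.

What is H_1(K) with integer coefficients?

Order the vertices as a < b < c < d < e < f < g < h < i < j. Listing each simplex with vertices in this order, K has dimension 2 with simplices:

  0-simplices (10): a, b, c, d, e, f, g, h, i, j
  1-simplices (30): ab, ad, af, ag, ah, ai, bc, be, bf, bh, bi, cd, ce, cf, cg, ci, cj, de, df, dh, di, eg, eh, ei, ej, fg, fh, gh, gj, ij
  2-simplices (20): abh, abi, adf, adi, afg, agh, bce, bcf, bei, bfh, cde, cdi, cfg, cgj, cij, deh, dfh, egh, egj, eij

giving chain groups C_0 ≅ Z^10, C_1 ≅ Z^30, C_2 ≅ Z^20.

Boundary ∂_1: C_1 → C_0 is given by ∂[p,q] = [q] − [p].
The 10×30 boundary matrix has rank 9 and Smith normal form diag(1,1,1,1,1,1,1,1,1).

∂_2: C_2 → C_1 acts by ∂[p,q,r] = [q,r] − [p,r] + [p,q]. For instance
  ∂agh = gh − ah + ag,
  ∂bfh = fh − bh + bf.
The 30×20 boundary matrix has rank 20 and Smith normal form diag(1,1,1,1,1,1,1,1,1,1,1,1,1,1,1,1,1,1,1,2).

Reading off H_k = ker ∂_k / im ∂_{k+1}:

  H_1: rank ker ∂_1 − rank ∂_2 = (30 − 9) − 20 = 1, and ∂_2 has invariant factor 2 > 1, so H_1 = Z ⊕ Z/2Z.

H_1 ≅ Z ⊕ Z/2Z.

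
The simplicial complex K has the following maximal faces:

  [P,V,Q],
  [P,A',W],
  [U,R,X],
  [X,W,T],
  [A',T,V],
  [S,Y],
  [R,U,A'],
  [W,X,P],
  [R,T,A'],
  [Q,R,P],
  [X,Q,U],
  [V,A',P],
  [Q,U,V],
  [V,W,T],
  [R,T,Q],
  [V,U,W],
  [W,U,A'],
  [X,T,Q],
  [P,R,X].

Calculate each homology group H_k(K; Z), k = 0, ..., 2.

Take the total order P < Q < R < S < T < U < V < W < X < Y < A' on the vertex set. Then K (dimension 2) consists of the simplices:

  0-simplices (11): [P], [Q], [R], [S], [T], [U], [V], [W], [X], [Y], [A']
  1-simplices (28): (28 of them)
  2-simplices (18): (18 of them)

giving chain groups C_0 ≅ Z^11, C_1 ≅ Z^28, C_2 ≅ Z^18.

∂_1: C_1 → C_0 sends each edge [p,q] (with p < q) to q − p.
The 11×28 boundary matrix has rank 9 and Smith normal form diag(1,1,1,1,1,1,1,1,1).

The boundary map ∂_2: C_2 → C_1 acts by ∂[p,q,r] = [q,r] − [p,r] + [p,q]. For instance
  ∂[P,R,X] = [R,X] − [P,X] + [P,R],
  ∂[T,W,X] = [W,X] − [T,X] + [T,W].
The resulting 28×18 matrix has rank 18, and its Smith normal form has invariant factors (1,1,1,1,1,1,1,1,1,1,1,1,1,1,1,1,1,2).

From H_k ≅ ker(∂_k) / im(∂_{k+1}) we obtain:

  H_0: rank C_0 − rank ∂_1 = 11 − 9 = 2, and the invariant factors of ∂_1 are all 1, so H_0 = Z^2.
  H_1: rank ker ∂_1 − rank ∂_2 = (28 − 9) − 18 = 1, and ∂_2 has invariant factor 2 > 1, so H_1 = Z ⊕ Z/2Z.
  H_2: rank ker ∂_2 − rank ∂_3 = (18 − 18) − 0 = 0, and there is no ∂_3, so H_2 = 0.

As a check, the Euler characteristic is 11 − 28 + 18 = 1, which agrees with 2 − 1 + 0 = 1.
(K is a triangulation of the disjoint union of the Klein bottle and the 1-simplex.)

H_0 = Z^2,  H_1 = Z ⊕ Z/2Z,  H_2 = 0.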